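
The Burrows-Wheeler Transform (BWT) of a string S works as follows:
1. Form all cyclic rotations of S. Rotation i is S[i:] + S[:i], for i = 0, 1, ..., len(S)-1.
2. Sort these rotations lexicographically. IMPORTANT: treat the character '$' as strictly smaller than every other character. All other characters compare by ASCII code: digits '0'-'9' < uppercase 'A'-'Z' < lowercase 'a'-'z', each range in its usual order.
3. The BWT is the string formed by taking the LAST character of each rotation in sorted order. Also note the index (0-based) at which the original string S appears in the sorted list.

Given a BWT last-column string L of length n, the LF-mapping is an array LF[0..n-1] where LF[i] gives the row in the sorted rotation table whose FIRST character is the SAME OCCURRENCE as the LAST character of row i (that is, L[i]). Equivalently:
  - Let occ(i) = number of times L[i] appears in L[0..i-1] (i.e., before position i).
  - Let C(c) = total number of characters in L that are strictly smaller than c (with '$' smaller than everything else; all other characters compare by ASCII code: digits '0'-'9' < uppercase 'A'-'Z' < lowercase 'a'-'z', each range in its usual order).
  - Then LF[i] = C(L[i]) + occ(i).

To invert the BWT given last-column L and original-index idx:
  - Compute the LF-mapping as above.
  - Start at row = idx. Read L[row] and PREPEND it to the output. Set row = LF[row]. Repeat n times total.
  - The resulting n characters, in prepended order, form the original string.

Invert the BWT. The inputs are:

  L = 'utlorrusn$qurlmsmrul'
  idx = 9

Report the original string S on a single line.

Answer: rmstllsoluurrunqrmu$

Derivation:
LF mapping: 16 15 1 7 9 10 17 13 6 0 8 18 11 2 4 14 5 12 19 3
Walk LF starting at row 9, prepending L[row]:
  step 1: row=9, L[9]='$', prepend. Next row=LF[9]=0
  step 2: row=0, L[0]='u', prepend. Next row=LF[0]=16
  step 3: row=16, L[16]='m', prepend. Next row=LF[16]=5
  step 4: row=5, L[5]='r', prepend. Next row=LF[5]=10
  step 5: row=10, L[10]='q', prepend. Next row=LF[10]=8
  step 6: row=8, L[8]='n', prepend. Next row=LF[8]=6
  step 7: row=6, L[6]='u', prepend. Next row=LF[6]=17
  step 8: row=17, L[17]='r', prepend. Next row=LF[17]=12
  step 9: row=12, L[12]='r', prepend. Next row=LF[12]=11
  step 10: row=11, L[11]='u', prepend. Next row=LF[11]=18
  step 11: row=18, L[18]='u', prepend. Next row=LF[18]=19
  step 12: row=19, L[19]='l', prepend. Next row=LF[19]=3
  step 13: row=3, L[3]='o', prepend. Next row=LF[3]=7
  step 14: row=7, L[7]='s', prepend. Next row=LF[7]=13
  step 15: row=13, L[13]='l', prepend. Next row=LF[13]=2
  step 16: row=2, L[2]='l', prepend. Next row=LF[2]=1
  step 17: row=1, L[1]='t', prepend. Next row=LF[1]=15
  step 18: row=15, L[15]='s', prepend. Next row=LF[15]=14
  step 19: row=14, L[14]='m', prepend. Next row=LF[14]=4
  step 20: row=4, L[4]='r', prepend. Next row=LF[4]=9
Reversed output: rmstllsoluurrunqrmu$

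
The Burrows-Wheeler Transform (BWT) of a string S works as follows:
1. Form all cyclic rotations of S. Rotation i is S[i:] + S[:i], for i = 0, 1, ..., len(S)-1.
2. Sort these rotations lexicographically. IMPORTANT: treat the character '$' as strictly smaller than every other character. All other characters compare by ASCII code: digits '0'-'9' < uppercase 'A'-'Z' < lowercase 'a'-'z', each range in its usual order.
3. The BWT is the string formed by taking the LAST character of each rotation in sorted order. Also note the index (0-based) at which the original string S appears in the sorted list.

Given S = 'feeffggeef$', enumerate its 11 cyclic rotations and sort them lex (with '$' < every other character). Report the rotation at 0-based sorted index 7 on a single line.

Answer: ffggeef$fee

Derivation:
All 11 rotations (rotation i = S[i:]+S[:i]):
  rot[0] = feeffggeef$
  rot[1] = eeffggeef$f
  rot[2] = effggeef$fe
  rot[3] = ffggeef$fee
  rot[4] = fggeef$feef
  rot[5] = ggeef$feeff
  rot[6] = geef$feeffg
  rot[7] = eef$feeffgg
  rot[8] = ef$feeffgge
  rot[9] = f$feeffggee
  rot[10] = $feeffggeef
Sorted (with $ < everything):
  sorted[0] = $feeffggeef
  sorted[1] = eef$feeffgg
  sorted[2] = eeffggeef$f
  sorted[3] = ef$feeffgge
  sorted[4] = effggeef$fe
  sorted[5] = f$feeffggee
  sorted[6] = feeffggeef$
  sorted[7] = ffggeef$fee
  sorted[8] = fggeef$feef
  sorted[9] = geef$feeffg
  sorted[10] = ggeef$feeff
sorted[7] = ffggeef$fee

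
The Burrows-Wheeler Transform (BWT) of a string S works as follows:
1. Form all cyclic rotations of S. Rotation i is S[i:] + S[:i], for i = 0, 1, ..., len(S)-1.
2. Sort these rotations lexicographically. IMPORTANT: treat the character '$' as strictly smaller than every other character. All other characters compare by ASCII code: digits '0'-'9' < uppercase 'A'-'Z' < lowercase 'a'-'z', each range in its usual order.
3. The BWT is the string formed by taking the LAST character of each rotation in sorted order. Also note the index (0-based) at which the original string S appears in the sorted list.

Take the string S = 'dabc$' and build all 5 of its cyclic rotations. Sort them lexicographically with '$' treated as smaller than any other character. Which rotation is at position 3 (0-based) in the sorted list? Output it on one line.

All 5 rotations (rotation i = S[i:]+S[:i]):
  rot[0] = dabc$
  rot[1] = abc$d
  rot[2] = bc$da
  rot[3] = c$dab
  rot[4] = $dabc
Sorted (with $ < everything):
  sorted[0] = $dabc
  sorted[1] = abc$d
  sorted[2] = bc$da
  sorted[3] = c$dab
  sorted[4] = dabc$
sorted[3] = c$dab

Answer: c$dab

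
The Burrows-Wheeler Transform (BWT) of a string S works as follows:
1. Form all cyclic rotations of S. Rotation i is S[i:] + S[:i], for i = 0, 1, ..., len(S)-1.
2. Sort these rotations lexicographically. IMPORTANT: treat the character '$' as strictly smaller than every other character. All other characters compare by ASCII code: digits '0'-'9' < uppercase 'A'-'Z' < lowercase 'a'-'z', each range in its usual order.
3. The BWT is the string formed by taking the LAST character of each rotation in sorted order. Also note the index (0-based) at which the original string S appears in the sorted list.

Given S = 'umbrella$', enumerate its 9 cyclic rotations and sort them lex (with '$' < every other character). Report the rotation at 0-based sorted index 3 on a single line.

Answer: ella$umbr

Derivation:
All 9 rotations (rotation i = S[i:]+S[:i]):
  rot[0] = umbrella$
  rot[1] = mbrella$u
  rot[2] = brella$um
  rot[3] = rella$umb
  rot[4] = ella$umbr
  rot[5] = lla$umbre
  rot[6] = la$umbrel
  rot[7] = a$umbrell
  rot[8] = $umbrella
Sorted (with $ < everything):
  sorted[0] = $umbrella
  sorted[1] = a$umbrell
  sorted[2] = brella$um
  sorted[3] = ella$umbr
  sorted[4] = la$umbrel
  sorted[5] = lla$umbre
  sorted[6] = mbrella$u
  sorted[7] = rella$umb
  sorted[8] = umbrella$
sorted[3] = ella$umbr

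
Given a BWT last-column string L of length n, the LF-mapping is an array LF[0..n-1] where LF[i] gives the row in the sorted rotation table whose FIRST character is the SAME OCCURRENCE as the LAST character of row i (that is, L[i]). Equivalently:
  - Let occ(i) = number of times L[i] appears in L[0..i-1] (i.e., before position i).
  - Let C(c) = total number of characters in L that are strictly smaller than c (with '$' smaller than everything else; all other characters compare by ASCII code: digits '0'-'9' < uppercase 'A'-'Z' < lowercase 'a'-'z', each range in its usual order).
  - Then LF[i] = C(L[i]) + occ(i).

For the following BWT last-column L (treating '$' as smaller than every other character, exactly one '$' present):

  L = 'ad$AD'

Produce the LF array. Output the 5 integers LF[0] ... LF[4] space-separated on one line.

Char counts: '$':1, 'A':1, 'D':1, 'a':1, 'd':1
C (first-col start): C('$')=0, C('A')=1, C('D')=2, C('a')=3, C('d')=4
L[0]='a': occ=0, LF[0]=C('a')+0=3+0=3
L[1]='d': occ=0, LF[1]=C('d')+0=4+0=4
L[2]='$': occ=0, LF[2]=C('$')+0=0+0=0
L[3]='A': occ=0, LF[3]=C('A')+0=1+0=1
L[4]='D': occ=0, LF[4]=C('D')+0=2+0=2

Answer: 3 4 0 1 2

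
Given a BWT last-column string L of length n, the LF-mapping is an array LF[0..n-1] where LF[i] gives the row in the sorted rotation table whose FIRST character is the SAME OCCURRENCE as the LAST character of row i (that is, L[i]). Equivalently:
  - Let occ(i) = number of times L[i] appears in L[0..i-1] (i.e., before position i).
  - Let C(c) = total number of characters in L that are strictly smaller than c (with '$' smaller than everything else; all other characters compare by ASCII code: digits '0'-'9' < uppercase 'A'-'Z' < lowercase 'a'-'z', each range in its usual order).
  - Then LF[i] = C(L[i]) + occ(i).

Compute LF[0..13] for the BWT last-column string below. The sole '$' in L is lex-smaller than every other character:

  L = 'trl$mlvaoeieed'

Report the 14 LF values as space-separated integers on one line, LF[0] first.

Answer: 12 11 7 0 9 8 13 1 10 3 6 4 5 2

Derivation:
Char counts: '$':1, 'a':1, 'd':1, 'e':3, 'i':1, 'l':2, 'm':1, 'o':1, 'r':1, 't':1, 'v':1
C (first-col start): C('$')=0, C('a')=1, C('d')=2, C('e')=3, C('i')=6, C('l')=7, C('m')=9, C('o')=10, C('r')=11, C('t')=12, C('v')=13
L[0]='t': occ=0, LF[0]=C('t')+0=12+0=12
L[1]='r': occ=0, LF[1]=C('r')+0=11+0=11
L[2]='l': occ=0, LF[2]=C('l')+0=7+0=7
L[3]='$': occ=0, LF[3]=C('$')+0=0+0=0
L[4]='m': occ=0, LF[4]=C('m')+0=9+0=9
L[5]='l': occ=1, LF[5]=C('l')+1=7+1=8
L[6]='v': occ=0, LF[6]=C('v')+0=13+0=13
L[7]='a': occ=0, LF[7]=C('a')+0=1+0=1
L[8]='o': occ=0, LF[8]=C('o')+0=10+0=10
L[9]='e': occ=0, LF[9]=C('e')+0=3+0=3
L[10]='i': occ=0, LF[10]=C('i')+0=6+0=6
L[11]='e': occ=1, LF[11]=C('e')+1=3+1=4
L[12]='e': occ=2, LF[12]=C('e')+2=3+2=5
L[13]='d': occ=0, LF[13]=C('d')+0=2+0=2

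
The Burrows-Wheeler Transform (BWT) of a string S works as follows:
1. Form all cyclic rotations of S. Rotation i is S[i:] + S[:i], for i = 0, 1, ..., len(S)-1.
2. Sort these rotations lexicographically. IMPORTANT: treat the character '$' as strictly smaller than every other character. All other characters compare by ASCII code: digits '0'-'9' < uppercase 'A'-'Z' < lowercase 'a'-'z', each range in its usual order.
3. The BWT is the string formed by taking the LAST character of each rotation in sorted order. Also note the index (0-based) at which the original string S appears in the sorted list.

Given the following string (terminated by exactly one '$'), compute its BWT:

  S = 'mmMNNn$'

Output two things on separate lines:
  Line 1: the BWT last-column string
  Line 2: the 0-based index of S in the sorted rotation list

Answer: nmMNm$N
5

Derivation:
All 7 rotations (rotation i = S[i:]+S[:i]):
  rot[0] = mmMNNn$
  rot[1] = mMNNn$m
  rot[2] = MNNn$mm
  rot[3] = NNn$mmM
  rot[4] = Nn$mmMN
  rot[5] = n$mmMNN
  rot[6] = $mmMNNn
Sorted (with $ < everything):
  sorted[0] = $mmMNNn  (last char: 'n')
  sorted[1] = MNNn$mm  (last char: 'm')
  sorted[2] = NNn$mmM  (last char: 'M')
  sorted[3] = Nn$mmMN  (last char: 'N')
  sorted[4] = mMNNn$m  (last char: 'm')
  sorted[5] = mmMNNn$  (last char: '$')
  sorted[6] = n$mmMNN  (last char: 'N')
Last column: nmMNm$N
Original string S is at sorted index 5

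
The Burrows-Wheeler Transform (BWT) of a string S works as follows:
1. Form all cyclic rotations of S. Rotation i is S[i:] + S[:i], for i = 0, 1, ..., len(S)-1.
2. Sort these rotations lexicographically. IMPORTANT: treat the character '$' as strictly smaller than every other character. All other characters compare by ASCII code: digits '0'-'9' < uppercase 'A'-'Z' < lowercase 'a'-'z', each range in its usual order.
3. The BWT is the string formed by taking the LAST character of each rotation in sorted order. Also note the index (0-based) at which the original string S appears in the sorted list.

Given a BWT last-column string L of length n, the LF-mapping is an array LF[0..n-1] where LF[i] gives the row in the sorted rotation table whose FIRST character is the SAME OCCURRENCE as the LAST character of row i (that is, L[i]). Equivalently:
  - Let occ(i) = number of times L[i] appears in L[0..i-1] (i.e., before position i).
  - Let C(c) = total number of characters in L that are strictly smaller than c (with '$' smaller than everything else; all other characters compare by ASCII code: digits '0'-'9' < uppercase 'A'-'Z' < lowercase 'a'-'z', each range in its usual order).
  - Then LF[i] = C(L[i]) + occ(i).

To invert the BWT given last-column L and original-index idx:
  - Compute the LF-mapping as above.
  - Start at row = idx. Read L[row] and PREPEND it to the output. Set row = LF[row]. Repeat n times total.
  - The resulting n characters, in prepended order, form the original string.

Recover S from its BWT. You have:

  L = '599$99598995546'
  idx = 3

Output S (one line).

LF mapping: 2 8 9 0 10 11 3 12 7 13 14 4 5 1 6
Walk LF starting at row 3, prepending L[row]:
  step 1: row=3, L[3]='$', prepend. Next row=LF[3]=0
  step 2: row=0, L[0]='5', prepend. Next row=LF[0]=2
  step 3: row=2, L[2]='9', prepend. Next row=LF[2]=9
  step 4: row=9, L[9]='9', prepend. Next row=LF[9]=13
  step 5: row=13, L[13]='4', prepend. Next row=LF[13]=1
  step 6: row=1, L[1]='9', prepend. Next row=LF[1]=8
  step 7: row=8, L[8]='8', prepend. Next row=LF[8]=7
  step 8: row=7, L[7]='9', prepend. Next row=LF[7]=12
  step 9: row=12, L[12]='5', prepend. Next row=LF[12]=5
  step 10: row=5, L[5]='9', prepend. Next row=LF[5]=11
  step 11: row=11, L[11]='5', prepend. Next row=LF[11]=4
  step 12: row=4, L[4]='9', prepend. Next row=LF[4]=10
  step 13: row=10, L[10]='9', prepend. Next row=LF[10]=14
  step 14: row=14, L[14]='6', prepend. Next row=LF[14]=6
  step 15: row=6, L[6]='5', prepend. Next row=LF[6]=3
Reversed output: 56995959894995$

Answer: 56995959894995$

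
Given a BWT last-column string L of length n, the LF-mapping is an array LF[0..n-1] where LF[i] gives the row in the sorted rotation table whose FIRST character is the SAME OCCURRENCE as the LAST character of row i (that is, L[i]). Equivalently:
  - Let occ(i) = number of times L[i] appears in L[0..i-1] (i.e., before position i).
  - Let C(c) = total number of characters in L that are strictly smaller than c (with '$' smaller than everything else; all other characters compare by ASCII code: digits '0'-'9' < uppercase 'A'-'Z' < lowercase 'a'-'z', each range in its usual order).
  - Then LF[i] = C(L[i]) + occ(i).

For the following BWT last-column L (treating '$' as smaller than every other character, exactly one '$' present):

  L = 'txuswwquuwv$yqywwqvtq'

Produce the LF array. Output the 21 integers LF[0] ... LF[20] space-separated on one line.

Answer: 6 18 8 5 13 14 1 9 10 15 11 0 19 2 20 16 17 3 12 7 4

Derivation:
Char counts: '$':1, 'q':4, 's':1, 't':2, 'u':3, 'v':2, 'w':5, 'x':1, 'y':2
C (first-col start): C('$')=0, C('q')=1, C('s')=5, C('t')=6, C('u')=8, C('v')=11, C('w')=13, C('x')=18, C('y')=19
L[0]='t': occ=0, LF[0]=C('t')+0=6+0=6
L[1]='x': occ=0, LF[1]=C('x')+0=18+0=18
L[2]='u': occ=0, LF[2]=C('u')+0=8+0=8
L[3]='s': occ=0, LF[3]=C('s')+0=5+0=5
L[4]='w': occ=0, LF[4]=C('w')+0=13+0=13
L[5]='w': occ=1, LF[5]=C('w')+1=13+1=14
L[6]='q': occ=0, LF[6]=C('q')+0=1+0=1
L[7]='u': occ=1, LF[7]=C('u')+1=8+1=9
L[8]='u': occ=2, LF[8]=C('u')+2=8+2=10
L[9]='w': occ=2, LF[9]=C('w')+2=13+2=15
L[10]='v': occ=0, LF[10]=C('v')+0=11+0=11
L[11]='$': occ=0, LF[11]=C('$')+0=0+0=0
L[12]='y': occ=0, LF[12]=C('y')+0=19+0=19
L[13]='q': occ=1, LF[13]=C('q')+1=1+1=2
L[14]='y': occ=1, LF[14]=C('y')+1=19+1=20
L[15]='w': occ=3, LF[15]=C('w')+3=13+3=16
L[16]='w': occ=4, LF[16]=C('w')+4=13+4=17
L[17]='q': occ=2, LF[17]=C('q')+2=1+2=3
L[18]='v': occ=1, LF[18]=C('v')+1=11+1=12
L[19]='t': occ=1, LF[19]=C('t')+1=6+1=7
L[20]='q': occ=3, LF[20]=C('q')+3=1+3=4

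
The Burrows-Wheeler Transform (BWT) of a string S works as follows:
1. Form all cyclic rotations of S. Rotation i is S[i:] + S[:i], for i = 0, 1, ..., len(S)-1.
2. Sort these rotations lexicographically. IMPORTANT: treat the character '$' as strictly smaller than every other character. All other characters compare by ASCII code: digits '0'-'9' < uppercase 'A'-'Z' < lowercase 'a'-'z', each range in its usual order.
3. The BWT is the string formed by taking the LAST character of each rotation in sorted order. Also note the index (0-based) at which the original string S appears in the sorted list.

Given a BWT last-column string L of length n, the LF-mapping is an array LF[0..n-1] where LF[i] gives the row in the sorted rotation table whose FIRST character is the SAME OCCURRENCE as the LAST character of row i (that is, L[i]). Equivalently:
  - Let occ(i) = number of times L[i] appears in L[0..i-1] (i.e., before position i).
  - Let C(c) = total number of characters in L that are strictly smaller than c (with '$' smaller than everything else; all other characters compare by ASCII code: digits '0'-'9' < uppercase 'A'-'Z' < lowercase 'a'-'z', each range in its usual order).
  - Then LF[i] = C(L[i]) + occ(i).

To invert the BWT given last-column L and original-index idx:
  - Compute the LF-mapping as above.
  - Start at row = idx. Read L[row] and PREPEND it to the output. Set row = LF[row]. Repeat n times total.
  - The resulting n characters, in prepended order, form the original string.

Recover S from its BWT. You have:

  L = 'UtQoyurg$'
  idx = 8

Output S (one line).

LF mapping: 2 6 1 4 8 7 5 3 0
Walk LF starting at row 8, prepending L[row]:
  step 1: row=8, L[8]='$', prepend. Next row=LF[8]=0
  step 2: row=0, L[0]='U', prepend. Next row=LF[0]=2
  step 3: row=2, L[2]='Q', prepend. Next row=LF[2]=1
  step 4: row=1, L[1]='t', prepend. Next row=LF[1]=6
  step 5: row=6, L[6]='r', prepend. Next row=LF[6]=5
  step 6: row=5, L[5]='u', prepend. Next row=LF[5]=7
  step 7: row=7, L[7]='g', prepend. Next row=LF[7]=3
  step 8: row=3, L[3]='o', prepend. Next row=LF[3]=4
  step 9: row=4, L[4]='y', prepend. Next row=LF[4]=8
Reversed output: yogurtQU$

Answer: yogurtQU$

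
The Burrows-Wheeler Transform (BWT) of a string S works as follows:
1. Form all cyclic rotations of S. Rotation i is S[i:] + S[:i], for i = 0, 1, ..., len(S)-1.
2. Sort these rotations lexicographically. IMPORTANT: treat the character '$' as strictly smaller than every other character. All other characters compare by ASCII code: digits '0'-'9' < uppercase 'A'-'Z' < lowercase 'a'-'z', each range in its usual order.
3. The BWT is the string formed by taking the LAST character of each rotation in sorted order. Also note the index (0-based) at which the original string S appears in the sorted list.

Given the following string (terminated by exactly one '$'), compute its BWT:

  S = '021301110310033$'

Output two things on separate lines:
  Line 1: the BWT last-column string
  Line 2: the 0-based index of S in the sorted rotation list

All 16 rotations (rotation i = S[i:]+S[:i]):
  rot[0] = 021301110310033$
  rot[1] = 21301110310033$0
  rot[2] = 1301110310033$02
  rot[3] = 301110310033$021
  rot[4] = 01110310033$0213
  rot[5] = 1110310033$02130
  rot[6] = 110310033$021301
  rot[7] = 10310033$0213011
  rot[8] = 0310033$02130111
  rot[9] = 310033$021301110
  rot[10] = 10033$0213011103
  rot[11] = 0033$02130111031
  rot[12] = 033$021301110310
  rot[13] = 33$0213011103100
  rot[14] = 3$02130111031003
  rot[15] = $021301110310033
Sorted (with $ < everything):
  sorted[0] = $021301110310033  (last char: '3')
  sorted[1] = 0033$02130111031  (last char: '1')
  sorted[2] = 01110310033$0213  (last char: '3')
  sorted[3] = 021301110310033$  (last char: '$')
  sorted[4] = 0310033$02130111  (last char: '1')
  sorted[5] = 033$021301110310  (last char: '0')
  sorted[6] = 10033$0213011103  (last char: '3')
  sorted[7] = 10310033$0213011  (last char: '1')
  sorted[8] = 110310033$021301  (last char: '1')
  sorted[9] = 1110310033$02130  (last char: '0')
  sorted[10] = 1301110310033$02  (last char: '2')
  sorted[11] = 21301110310033$0  (last char: '0')
  sorted[12] = 3$02130111031003  (last char: '3')
  sorted[13] = 301110310033$021  (last char: '1')
  sorted[14] = 310033$021301110  (last char: '0')
  sorted[15] = 33$0213011103100  (last char: '0')
Last column: 313$103110203100
Original string S is at sorted index 3

Answer: 313$103110203100
3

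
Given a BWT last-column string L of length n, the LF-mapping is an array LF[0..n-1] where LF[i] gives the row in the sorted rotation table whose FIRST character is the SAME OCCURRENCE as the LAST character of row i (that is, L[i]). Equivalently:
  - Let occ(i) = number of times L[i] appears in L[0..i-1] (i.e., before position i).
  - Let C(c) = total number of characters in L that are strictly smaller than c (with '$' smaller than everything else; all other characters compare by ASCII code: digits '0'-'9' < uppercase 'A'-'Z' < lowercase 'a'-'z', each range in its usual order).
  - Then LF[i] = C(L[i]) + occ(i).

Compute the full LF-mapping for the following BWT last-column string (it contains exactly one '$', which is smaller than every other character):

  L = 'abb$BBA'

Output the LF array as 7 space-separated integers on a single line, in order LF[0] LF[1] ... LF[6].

Answer: 4 5 6 0 2 3 1

Derivation:
Char counts: '$':1, 'A':1, 'B':2, 'a':1, 'b':2
C (first-col start): C('$')=0, C('A')=1, C('B')=2, C('a')=4, C('b')=5
L[0]='a': occ=0, LF[0]=C('a')+0=4+0=4
L[1]='b': occ=0, LF[1]=C('b')+0=5+0=5
L[2]='b': occ=1, LF[2]=C('b')+1=5+1=6
L[3]='$': occ=0, LF[3]=C('$')+0=0+0=0
L[4]='B': occ=0, LF[4]=C('B')+0=2+0=2
L[5]='B': occ=1, LF[5]=C('B')+1=2+1=3
L[6]='A': occ=0, LF[6]=C('A')+0=1+0=1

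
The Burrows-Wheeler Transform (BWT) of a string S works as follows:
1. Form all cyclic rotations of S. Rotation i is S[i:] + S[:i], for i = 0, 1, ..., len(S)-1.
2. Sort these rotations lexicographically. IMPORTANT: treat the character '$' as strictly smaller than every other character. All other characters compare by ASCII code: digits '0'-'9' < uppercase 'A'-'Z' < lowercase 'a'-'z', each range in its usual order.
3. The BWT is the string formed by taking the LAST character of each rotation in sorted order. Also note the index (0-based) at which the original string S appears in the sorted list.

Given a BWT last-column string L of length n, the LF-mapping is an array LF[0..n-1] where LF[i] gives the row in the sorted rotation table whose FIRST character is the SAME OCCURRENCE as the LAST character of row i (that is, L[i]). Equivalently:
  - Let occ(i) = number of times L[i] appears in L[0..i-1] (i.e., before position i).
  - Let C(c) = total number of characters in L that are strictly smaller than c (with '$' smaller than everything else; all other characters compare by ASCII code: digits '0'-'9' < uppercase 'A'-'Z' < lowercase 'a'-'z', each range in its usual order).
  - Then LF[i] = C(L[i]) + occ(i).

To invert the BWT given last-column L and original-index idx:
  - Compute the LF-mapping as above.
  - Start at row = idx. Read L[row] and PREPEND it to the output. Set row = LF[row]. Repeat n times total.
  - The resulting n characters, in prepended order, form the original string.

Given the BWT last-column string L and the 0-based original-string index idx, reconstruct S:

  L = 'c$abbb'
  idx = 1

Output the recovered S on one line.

Answer: abbbc$

Derivation:
LF mapping: 5 0 1 2 3 4
Walk LF starting at row 1, prepending L[row]:
  step 1: row=1, L[1]='$', prepend. Next row=LF[1]=0
  step 2: row=0, L[0]='c', prepend. Next row=LF[0]=5
  step 3: row=5, L[5]='b', prepend. Next row=LF[5]=4
  step 4: row=4, L[4]='b', prepend. Next row=LF[4]=3
  step 5: row=3, L[3]='b', prepend. Next row=LF[3]=2
  step 6: row=2, L[2]='a', prepend. Next row=LF[2]=1
Reversed output: abbbc$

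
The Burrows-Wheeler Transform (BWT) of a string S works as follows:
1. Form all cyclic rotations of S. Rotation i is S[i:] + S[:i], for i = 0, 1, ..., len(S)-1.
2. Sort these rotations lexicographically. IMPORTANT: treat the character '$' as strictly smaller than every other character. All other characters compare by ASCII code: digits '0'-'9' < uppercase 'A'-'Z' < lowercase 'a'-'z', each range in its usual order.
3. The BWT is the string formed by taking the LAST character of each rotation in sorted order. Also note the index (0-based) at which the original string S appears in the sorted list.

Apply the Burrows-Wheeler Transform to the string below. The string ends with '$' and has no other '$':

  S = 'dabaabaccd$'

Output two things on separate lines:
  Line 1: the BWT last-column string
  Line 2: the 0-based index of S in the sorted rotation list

Answer: dbdabaaacc$
10

Derivation:
All 11 rotations (rotation i = S[i:]+S[:i]):
  rot[0] = dabaabaccd$
  rot[1] = abaabaccd$d
  rot[2] = baabaccd$da
  rot[3] = aabaccd$dab
  rot[4] = abaccd$daba
  rot[5] = baccd$dabaa
  rot[6] = accd$dabaab
  rot[7] = ccd$dabaaba
  rot[8] = cd$dabaabac
  rot[9] = d$dabaabacc
  rot[10] = $dabaabaccd
Sorted (with $ < everything):
  sorted[0] = $dabaabaccd  (last char: 'd')
  sorted[1] = aabaccd$dab  (last char: 'b')
  sorted[2] = abaabaccd$d  (last char: 'd')
  sorted[3] = abaccd$daba  (last char: 'a')
  sorted[4] = accd$dabaab  (last char: 'b')
  sorted[5] = baabaccd$da  (last char: 'a')
  sorted[6] = baccd$dabaa  (last char: 'a')
  sorted[7] = ccd$dabaaba  (last char: 'a')
  sorted[8] = cd$dabaabac  (last char: 'c')
  sorted[9] = d$dabaabacc  (last char: 'c')
  sorted[10] = dabaabaccd$  (last char: '$')
Last column: dbdabaaacc$
Original string S is at sorted index 10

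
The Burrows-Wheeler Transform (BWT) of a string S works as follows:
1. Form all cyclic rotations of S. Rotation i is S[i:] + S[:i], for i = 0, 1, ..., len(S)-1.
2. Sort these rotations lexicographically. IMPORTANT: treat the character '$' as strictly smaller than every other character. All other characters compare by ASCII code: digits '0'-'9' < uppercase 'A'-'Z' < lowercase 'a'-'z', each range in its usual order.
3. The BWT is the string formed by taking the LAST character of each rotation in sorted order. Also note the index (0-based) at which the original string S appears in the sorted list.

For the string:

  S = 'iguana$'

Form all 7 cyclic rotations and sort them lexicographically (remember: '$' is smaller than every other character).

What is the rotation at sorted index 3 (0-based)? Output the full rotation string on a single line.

Answer: guana$i

Derivation:
All 7 rotations (rotation i = S[i:]+S[:i]):
  rot[0] = iguana$
  rot[1] = guana$i
  rot[2] = uana$ig
  rot[3] = ana$igu
  rot[4] = na$igua
  rot[5] = a$iguan
  rot[6] = $iguana
Sorted (with $ < everything):
  sorted[0] = $iguana
  sorted[1] = a$iguan
  sorted[2] = ana$igu
  sorted[3] = guana$i
  sorted[4] = iguana$
  sorted[5] = na$igua
  sorted[6] = uana$ig
sorted[3] = guana$i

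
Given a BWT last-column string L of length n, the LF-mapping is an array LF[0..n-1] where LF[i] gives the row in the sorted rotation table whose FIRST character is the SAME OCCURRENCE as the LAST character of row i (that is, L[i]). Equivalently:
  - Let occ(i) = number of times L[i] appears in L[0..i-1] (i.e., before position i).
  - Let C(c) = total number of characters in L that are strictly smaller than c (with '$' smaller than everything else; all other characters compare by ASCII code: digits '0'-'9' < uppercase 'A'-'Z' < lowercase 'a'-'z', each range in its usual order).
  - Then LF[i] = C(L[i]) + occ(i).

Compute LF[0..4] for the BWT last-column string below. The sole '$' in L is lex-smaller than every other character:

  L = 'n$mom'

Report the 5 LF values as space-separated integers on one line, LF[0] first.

Answer: 3 0 1 4 2

Derivation:
Char counts: '$':1, 'm':2, 'n':1, 'o':1
C (first-col start): C('$')=0, C('m')=1, C('n')=3, C('o')=4
L[0]='n': occ=0, LF[0]=C('n')+0=3+0=3
L[1]='$': occ=0, LF[1]=C('$')+0=0+0=0
L[2]='m': occ=0, LF[2]=C('m')+0=1+0=1
L[3]='o': occ=0, LF[3]=C('o')+0=4+0=4
L[4]='m': occ=1, LF[4]=C('m')+1=1+1=2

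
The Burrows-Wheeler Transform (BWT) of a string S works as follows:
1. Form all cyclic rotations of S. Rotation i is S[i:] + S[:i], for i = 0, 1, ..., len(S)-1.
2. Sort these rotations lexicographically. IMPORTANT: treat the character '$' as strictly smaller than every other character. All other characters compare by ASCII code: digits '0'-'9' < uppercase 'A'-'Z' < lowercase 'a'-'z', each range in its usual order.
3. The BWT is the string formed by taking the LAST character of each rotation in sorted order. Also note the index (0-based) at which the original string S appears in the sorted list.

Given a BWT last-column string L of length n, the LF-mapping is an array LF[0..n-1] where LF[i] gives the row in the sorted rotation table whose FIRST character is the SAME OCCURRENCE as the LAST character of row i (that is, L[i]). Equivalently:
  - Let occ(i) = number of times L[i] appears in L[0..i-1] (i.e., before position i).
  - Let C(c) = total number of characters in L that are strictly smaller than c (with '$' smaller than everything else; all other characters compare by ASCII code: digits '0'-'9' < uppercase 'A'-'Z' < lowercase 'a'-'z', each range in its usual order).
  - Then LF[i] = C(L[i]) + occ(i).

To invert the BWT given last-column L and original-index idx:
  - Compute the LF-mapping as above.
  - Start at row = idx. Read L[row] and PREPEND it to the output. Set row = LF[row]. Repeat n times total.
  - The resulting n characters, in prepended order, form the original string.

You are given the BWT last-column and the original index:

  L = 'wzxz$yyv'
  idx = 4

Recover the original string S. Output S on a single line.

Answer: yyzvzxw$

Derivation:
LF mapping: 2 6 3 7 0 4 5 1
Walk LF starting at row 4, prepending L[row]:
  step 1: row=4, L[4]='$', prepend. Next row=LF[4]=0
  step 2: row=0, L[0]='w', prepend. Next row=LF[0]=2
  step 3: row=2, L[2]='x', prepend. Next row=LF[2]=3
  step 4: row=3, L[3]='z', prepend. Next row=LF[3]=7
  step 5: row=7, L[7]='v', prepend. Next row=LF[7]=1
  step 6: row=1, L[1]='z', prepend. Next row=LF[1]=6
  step 7: row=6, L[6]='y', prepend. Next row=LF[6]=5
  step 8: row=5, L[5]='y', prepend. Next row=LF[5]=4
Reversed output: yyzvzxw$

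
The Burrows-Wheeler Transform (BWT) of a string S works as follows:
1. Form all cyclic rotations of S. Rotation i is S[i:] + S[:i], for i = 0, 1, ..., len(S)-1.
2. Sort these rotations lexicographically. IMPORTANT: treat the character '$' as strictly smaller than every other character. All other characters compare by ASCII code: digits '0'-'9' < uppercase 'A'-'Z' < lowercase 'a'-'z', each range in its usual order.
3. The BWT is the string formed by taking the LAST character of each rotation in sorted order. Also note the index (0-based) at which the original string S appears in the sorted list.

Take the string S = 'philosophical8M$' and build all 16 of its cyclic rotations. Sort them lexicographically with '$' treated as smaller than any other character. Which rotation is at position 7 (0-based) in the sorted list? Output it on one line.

All 16 rotations (rotation i = S[i:]+S[:i]):
  rot[0] = philosophical8M$
  rot[1] = hilosophical8M$p
  rot[2] = ilosophical8M$ph
  rot[3] = losophical8M$phi
  rot[4] = osophical8M$phil
  rot[5] = sophical8M$philo
  rot[6] = ophical8M$philos
  rot[7] = phical8M$philoso
  rot[8] = hical8M$philosop
  rot[9] = ical8M$philosoph
  rot[10] = cal8M$philosophi
  rot[11] = al8M$philosophic
  rot[12] = l8M$philosophica
  rot[13] = 8M$philosophical
  rot[14] = M$philosophical8
  rot[15] = $philosophical8M
Sorted (with $ < everything):
  sorted[0] = $philosophical8M
  sorted[1] = 8M$philosophical
  sorted[2] = M$philosophical8
  sorted[3] = al8M$philosophic
  sorted[4] = cal8M$philosophi
  sorted[5] = hical8M$philosop
  sorted[6] = hilosophical8M$p
  sorted[7] = ical8M$philosoph
  sorted[8] = ilosophical8M$ph
  sorted[9] = l8M$philosophica
  sorted[10] = losophical8M$phi
  sorted[11] = ophical8M$philos
  sorted[12] = osophical8M$phil
  sorted[13] = phical8M$philoso
  sorted[14] = philosophical8M$
  sorted[15] = sophical8M$philo
sorted[7] = ical8M$philosoph

Answer: ical8M$philosoph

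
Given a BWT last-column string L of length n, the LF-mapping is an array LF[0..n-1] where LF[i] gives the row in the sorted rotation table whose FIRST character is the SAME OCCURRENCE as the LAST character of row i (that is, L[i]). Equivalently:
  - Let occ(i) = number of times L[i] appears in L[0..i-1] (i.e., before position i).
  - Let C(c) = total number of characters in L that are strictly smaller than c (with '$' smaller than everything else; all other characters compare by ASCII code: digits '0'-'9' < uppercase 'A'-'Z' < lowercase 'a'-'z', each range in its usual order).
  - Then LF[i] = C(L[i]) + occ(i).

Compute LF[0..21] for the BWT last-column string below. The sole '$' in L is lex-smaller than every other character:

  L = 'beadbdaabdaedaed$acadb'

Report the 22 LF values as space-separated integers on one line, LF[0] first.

Char counts: '$':1, 'a':7, 'b':4, 'c':1, 'd':6, 'e':3
C (first-col start): C('$')=0, C('a')=1, C('b')=8, C('c')=12, C('d')=13, C('e')=19
L[0]='b': occ=0, LF[0]=C('b')+0=8+0=8
L[1]='e': occ=0, LF[1]=C('e')+0=19+0=19
L[2]='a': occ=0, LF[2]=C('a')+0=1+0=1
L[3]='d': occ=0, LF[3]=C('d')+0=13+0=13
L[4]='b': occ=1, LF[4]=C('b')+1=8+1=9
L[5]='d': occ=1, LF[5]=C('d')+1=13+1=14
L[6]='a': occ=1, LF[6]=C('a')+1=1+1=2
L[7]='a': occ=2, LF[7]=C('a')+2=1+2=3
L[8]='b': occ=2, LF[8]=C('b')+2=8+2=10
L[9]='d': occ=2, LF[9]=C('d')+2=13+2=15
L[10]='a': occ=3, LF[10]=C('a')+3=1+3=4
L[11]='e': occ=1, LF[11]=C('e')+1=19+1=20
L[12]='d': occ=3, LF[12]=C('d')+3=13+3=16
L[13]='a': occ=4, LF[13]=C('a')+4=1+4=5
L[14]='e': occ=2, LF[14]=C('e')+2=19+2=21
L[15]='d': occ=4, LF[15]=C('d')+4=13+4=17
L[16]='$': occ=0, LF[16]=C('$')+0=0+0=0
L[17]='a': occ=5, LF[17]=C('a')+5=1+5=6
L[18]='c': occ=0, LF[18]=C('c')+0=12+0=12
L[19]='a': occ=6, LF[19]=C('a')+6=1+6=7
L[20]='d': occ=5, LF[20]=C('d')+5=13+5=18
L[21]='b': occ=3, LF[21]=C('b')+3=8+3=11

Answer: 8 19 1 13 9 14 2 3 10 15 4 20 16 5 21 17 0 6 12 7 18 11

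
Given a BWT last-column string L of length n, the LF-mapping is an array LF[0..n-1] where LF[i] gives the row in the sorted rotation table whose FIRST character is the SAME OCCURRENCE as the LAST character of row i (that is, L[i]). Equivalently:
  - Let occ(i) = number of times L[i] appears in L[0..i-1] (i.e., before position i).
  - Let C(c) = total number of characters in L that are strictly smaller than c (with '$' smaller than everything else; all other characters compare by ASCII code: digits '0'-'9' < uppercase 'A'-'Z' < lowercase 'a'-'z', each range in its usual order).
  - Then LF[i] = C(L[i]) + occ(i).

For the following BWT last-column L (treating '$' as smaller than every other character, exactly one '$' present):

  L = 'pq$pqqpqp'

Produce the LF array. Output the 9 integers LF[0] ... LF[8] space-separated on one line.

Char counts: '$':1, 'p':4, 'q':4
C (first-col start): C('$')=0, C('p')=1, C('q')=5
L[0]='p': occ=0, LF[0]=C('p')+0=1+0=1
L[1]='q': occ=0, LF[1]=C('q')+0=5+0=5
L[2]='$': occ=0, LF[2]=C('$')+0=0+0=0
L[3]='p': occ=1, LF[3]=C('p')+1=1+1=2
L[4]='q': occ=1, LF[4]=C('q')+1=5+1=6
L[5]='q': occ=2, LF[5]=C('q')+2=5+2=7
L[6]='p': occ=2, LF[6]=C('p')+2=1+2=3
L[7]='q': occ=3, LF[7]=C('q')+3=5+3=8
L[8]='p': occ=3, LF[8]=C('p')+3=1+3=4

Answer: 1 5 0 2 6 7 3 8 4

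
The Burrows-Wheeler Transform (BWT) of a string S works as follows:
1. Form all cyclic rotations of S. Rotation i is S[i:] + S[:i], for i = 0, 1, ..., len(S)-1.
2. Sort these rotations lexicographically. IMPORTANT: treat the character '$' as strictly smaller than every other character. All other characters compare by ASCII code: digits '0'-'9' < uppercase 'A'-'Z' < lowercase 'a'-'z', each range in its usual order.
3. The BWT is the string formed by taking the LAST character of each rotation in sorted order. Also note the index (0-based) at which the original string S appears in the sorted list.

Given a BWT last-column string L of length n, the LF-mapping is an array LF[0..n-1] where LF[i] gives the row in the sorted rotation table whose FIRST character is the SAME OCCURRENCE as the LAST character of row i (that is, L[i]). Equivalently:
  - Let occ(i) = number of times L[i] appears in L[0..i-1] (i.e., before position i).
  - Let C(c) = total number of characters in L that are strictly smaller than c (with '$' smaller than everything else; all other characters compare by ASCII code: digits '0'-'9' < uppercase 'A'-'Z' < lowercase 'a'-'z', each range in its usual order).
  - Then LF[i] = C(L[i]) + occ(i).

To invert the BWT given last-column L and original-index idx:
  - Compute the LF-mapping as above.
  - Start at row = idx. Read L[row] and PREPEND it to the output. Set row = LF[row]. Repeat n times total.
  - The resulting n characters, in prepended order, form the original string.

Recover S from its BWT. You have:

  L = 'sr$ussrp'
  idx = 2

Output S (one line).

LF mapping: 4 2 0 7 5 6 3 1
Walk LF starting at row 2, prepending L[row]:
  step 1: row=2, L[2]='$', prepend. Next row=LF[2]=0
  step 2: row=0, L[0]='s', prepend. Next row=LF[0]=4
  step 3: row=4, L[4]='s', prepend. Next row=LF[4]=5
  step 4: row=5, L[5]='s', prepend. Next row=LF[5]=6
  step 5: row=6, L[6]='r', prepend. Next row=LF[6]=3
  step 6: row=3, L[3]='u', prepend. Next row=LF[3]=7
  step 7: row=7, L[7]='p', prepend. Next row=LF[7]=1
  step 8: row=1, L[1]='r', prepend. Next row=LF[1]=2
Reversed output: rpursss$

Answer: rpursss$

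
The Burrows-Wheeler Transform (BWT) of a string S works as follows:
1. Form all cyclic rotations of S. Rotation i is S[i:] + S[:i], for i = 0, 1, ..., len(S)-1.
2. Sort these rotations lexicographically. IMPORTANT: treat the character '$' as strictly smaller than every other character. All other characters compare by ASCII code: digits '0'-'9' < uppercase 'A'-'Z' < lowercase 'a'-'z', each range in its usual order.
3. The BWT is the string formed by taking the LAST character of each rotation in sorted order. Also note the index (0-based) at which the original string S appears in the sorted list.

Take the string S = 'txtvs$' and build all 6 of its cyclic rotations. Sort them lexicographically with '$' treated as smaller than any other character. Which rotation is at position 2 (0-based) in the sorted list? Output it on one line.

Answer: tvs$tx

Derivation:
All 6 rotations (rotation i = S[i:]+S[:i]):
  rot[0] = txtvs$
  rot[1] = xtvs$t
  rot[2] = tvs$tx
  rot[3] = vs$txt
  rot[4] = s$txtv
  rot[5] = $txtvs
Sorted (with $ < everything):
  sorted[0] = $txtvs
  sorted[1] = s$txtv
  sorted[2] = tvs$tx
  sorted[3] = txtvs$
  sorted[4] = vs$txt
  sorted[5] = xtvs$t
sorted[2] = tvs$tx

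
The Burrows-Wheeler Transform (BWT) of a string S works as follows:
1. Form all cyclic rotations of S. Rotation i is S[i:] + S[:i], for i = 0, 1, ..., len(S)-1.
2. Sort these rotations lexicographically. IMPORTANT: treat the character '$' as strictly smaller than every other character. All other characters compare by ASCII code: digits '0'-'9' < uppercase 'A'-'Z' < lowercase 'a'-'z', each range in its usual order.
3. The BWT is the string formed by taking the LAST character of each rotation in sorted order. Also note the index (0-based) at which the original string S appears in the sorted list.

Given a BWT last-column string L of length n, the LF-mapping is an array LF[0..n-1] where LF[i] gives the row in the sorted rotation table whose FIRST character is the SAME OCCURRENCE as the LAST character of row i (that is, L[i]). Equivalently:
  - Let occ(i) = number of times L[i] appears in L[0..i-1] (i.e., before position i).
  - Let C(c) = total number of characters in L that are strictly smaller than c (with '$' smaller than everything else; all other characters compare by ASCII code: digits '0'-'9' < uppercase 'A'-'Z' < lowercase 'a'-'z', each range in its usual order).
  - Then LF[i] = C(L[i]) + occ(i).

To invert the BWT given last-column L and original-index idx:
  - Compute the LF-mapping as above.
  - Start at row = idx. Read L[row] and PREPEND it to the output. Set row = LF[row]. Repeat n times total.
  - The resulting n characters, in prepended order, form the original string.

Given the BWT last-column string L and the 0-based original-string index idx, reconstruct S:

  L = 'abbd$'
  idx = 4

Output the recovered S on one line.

LF mapping: 1 2 3 4 0
Walk LF starting at row 4, prepending L[row]:
  step 1: row=4, L[4]='$', prepend. Next row=LF[4]=0
  step 2: row=0, L[0]='a', prepend. Next row=LF[0]=1
  step 3: row=1, L[1]='b', prepend. Next row=LF[1]=2
  step 4: row=2, L[2]='b', prepend. Next row=LF[2]=3
  step 5: row=3, L[3]='d', prepend. Next row=LF[3]=4
Reversed output: dbba$

Answer: dbba$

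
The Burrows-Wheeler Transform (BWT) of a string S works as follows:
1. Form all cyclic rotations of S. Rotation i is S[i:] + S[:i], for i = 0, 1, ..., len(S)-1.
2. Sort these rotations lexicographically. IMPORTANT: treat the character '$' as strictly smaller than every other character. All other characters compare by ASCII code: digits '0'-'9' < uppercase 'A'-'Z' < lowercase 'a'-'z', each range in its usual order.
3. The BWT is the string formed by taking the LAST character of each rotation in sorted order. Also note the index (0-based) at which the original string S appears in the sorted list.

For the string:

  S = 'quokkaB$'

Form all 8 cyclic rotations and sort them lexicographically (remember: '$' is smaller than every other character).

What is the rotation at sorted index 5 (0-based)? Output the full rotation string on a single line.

All 8 rotations (rotation i = S[i:]+S[:i]):
  rot[0] = quokkaB$
  rot[1] = uokkaB$q
  rot[2] = okkaB$qu
  rot[3] = kkaB$quo
  rot[4] = kaB$quok
  rot[5] = aB$quokk
  rot[6] = B$quokka
  rot[7] = $quokkaB
Sorted (with $ < everything):
  sorted[0] = $quokkaB
  sorted[1] = B$quokka
  sorted[2] = aB$quokk
  sorted[3] = kaB$quok
  sorted[4] = kkaB$quo
  sorted[5] = okkaB$qu
  sorted[6] = quokkaB$
  sorted[7] = uokkaB$q
sorted[5] = okkaB$qu

Answer: okkaB$qu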